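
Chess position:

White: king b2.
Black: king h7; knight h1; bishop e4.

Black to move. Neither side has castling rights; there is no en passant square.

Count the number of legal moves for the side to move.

18

Black to move; king on h7.
In check: no.
Legal moves: Kh8, Kg8, Kg7, Kh6, Kg6, Ba8, Bb7, Bg6, Bc6, Bf5, Bd5, Bf3, Bd3, Bg2, Bc2, Bb1, Ng3, Nf2.
Count: 18.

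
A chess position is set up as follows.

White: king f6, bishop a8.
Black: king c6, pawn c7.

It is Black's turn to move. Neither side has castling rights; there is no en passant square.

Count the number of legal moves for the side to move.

5

Black to move; king on c6.
In check: yes, from the white bishop on a8.
Legal moves: Kd7, Kd6, Kb6, Kc5, Kb5.
Count: 5.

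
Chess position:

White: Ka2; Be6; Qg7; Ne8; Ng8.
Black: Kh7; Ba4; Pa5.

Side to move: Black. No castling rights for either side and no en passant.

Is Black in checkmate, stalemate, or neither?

Black to move; black king on h7.
In check: yes, from the white queen on g7.
King squares — g6: attacked by Qg7; h6: attacked by Qg7; g7: attacked by Ne8; g8: attacked by Be6; h8: attacked by Qg7.
Legal moves for Black: none.
In check with no legal moves → checkmate.

checkmate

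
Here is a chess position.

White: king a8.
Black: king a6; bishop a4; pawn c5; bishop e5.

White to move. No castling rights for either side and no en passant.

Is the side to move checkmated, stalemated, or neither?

White to move; white king on a8.
In check: no.
King squares — a7: attacked by Ka6; b7: attacked by Ka6; b8: attacked by Be5.
Legal moves for White: none.
Not in check and no legal moves → stalemate.

stalemate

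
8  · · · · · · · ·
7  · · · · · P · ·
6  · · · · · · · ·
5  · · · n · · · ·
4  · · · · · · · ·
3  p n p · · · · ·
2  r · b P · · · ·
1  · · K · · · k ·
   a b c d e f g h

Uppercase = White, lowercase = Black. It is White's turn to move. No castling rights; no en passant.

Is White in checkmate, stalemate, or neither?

White to move; white king on c1.
In check: yes, from the black knight on b3.
King squares — b1: attacked by Bc2; d1: attacked by Bc2; b2: attacked by Ra2; c2: attacked by Ra2; d2: own pawn.
Legal moves for White: none.
In check with no legal moves → checkmate.

checkmate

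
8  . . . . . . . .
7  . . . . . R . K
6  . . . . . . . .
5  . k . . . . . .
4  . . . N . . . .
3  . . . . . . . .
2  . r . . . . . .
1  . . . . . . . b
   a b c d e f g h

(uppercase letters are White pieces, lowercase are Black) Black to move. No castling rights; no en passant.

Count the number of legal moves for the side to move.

7

Black to move; king on b5.
In check: yes, from the white knight on d4.
Legal moves: Kb6, Ka6, Kc5, Ka5, Kc4, Kb4, Ka4.
Count: 7.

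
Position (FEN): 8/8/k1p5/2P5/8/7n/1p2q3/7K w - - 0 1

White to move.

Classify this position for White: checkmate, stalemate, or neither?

stalemate

White to move; white king on h1.
In check: no.
King squares — g1: attacked by Nh3; g2: attacked by Qe2; h2: attacked by Qe2.
Legal moves for White: none.
Not in check and no legal moves → stalemate.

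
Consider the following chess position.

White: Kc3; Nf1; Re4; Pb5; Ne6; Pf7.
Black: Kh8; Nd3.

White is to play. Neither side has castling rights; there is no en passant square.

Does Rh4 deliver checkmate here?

After Rh4: black king on h8; in check: yes, from the white rook on h4.
King squares — g7: attacked by Ne6; h7: attacked by Rh4; g8: attacked by Pf7.
Black has no legal moves → checkmate.

yes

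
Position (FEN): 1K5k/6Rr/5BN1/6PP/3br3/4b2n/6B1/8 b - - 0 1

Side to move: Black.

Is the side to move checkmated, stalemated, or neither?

Black to move; black king on h8.
In check: yes, from the white knight on g6.
King squares — g7: attacked by Bf6; h7: own rook; g8: attacked by Rg7.
Legal moves for Black: none.
In check with no legal moves → checkmate.

checkmate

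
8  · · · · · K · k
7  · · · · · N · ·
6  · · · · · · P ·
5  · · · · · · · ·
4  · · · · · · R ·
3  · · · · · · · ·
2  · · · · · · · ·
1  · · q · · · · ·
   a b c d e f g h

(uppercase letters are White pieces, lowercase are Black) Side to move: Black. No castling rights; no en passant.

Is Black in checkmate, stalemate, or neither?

checkmate

Black to move; black king on h8.
In check: yes, from the white knight on f7.
King squares — g7: attacked by Kf8; h7: attacked by Pg6; g8: attacked by Kf8.
Legal moves for Black: none.
In check with no legal moves → checkmate.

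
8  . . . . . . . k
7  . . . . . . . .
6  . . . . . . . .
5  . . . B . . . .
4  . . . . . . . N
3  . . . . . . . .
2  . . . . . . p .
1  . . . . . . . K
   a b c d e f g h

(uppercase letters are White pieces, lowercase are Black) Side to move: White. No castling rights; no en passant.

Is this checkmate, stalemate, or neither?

neither

White to move; white king on h1.
In check: yes, from the black pawn on g2.
Legal moves for White: Kh2, Kxg2, Kg1, Bxg2, Nxg2.
White is in check but has 5 legal moves → neither.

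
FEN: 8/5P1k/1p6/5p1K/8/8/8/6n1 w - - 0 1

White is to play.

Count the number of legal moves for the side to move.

6

White to move; king on h5.
In check: no.
Legal moves: Kg5, Kh4, f8=Q, f8=R, f8=B, f8=N+.
Count: 6.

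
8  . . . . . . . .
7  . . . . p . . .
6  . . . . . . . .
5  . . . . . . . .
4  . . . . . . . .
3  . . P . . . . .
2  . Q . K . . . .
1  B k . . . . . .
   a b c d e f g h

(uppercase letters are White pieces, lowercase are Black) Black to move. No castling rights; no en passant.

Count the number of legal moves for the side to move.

0

Black to move; king on b1.
In check: yes, from the white queen on b2.
Legal moves: none.
Count: 0.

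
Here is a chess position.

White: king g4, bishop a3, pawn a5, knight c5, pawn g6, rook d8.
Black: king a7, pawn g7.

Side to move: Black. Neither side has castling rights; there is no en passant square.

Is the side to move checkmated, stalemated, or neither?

Black to move; black king on a7.
In check: no.
King squares — a6: attacked by Nc5; b6: attacked by Pa5; b7: attacked by Nc5; a8: attacked by Rd8; b8: attacked by Rd8.
Legal moves for Black: none.
Not in check and no legal moves → stalemate.

stalemate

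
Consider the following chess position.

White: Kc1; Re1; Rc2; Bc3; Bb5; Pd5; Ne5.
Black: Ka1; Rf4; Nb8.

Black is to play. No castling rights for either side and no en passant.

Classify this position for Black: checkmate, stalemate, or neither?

checkmate

Black to move; black king on a1.
In check: yes, from the white bishop on c3.
King squares — b1: attacked by Kc1; a2: attacked by Rc2; b2: attacked by Kc1.
Legal moves for Black: none.
In check with no legal moves → checkmate.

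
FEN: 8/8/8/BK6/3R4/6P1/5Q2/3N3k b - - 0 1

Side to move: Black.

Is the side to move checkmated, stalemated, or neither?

Black to move; black king on h1.
In check: no.
King squares — g1: attacked by Qf2; g2: attacked by Qf2; h2: attacked by Qf2.
Legal moves for Black: none.
Not in check and no legal moves → stalemate.

stalemate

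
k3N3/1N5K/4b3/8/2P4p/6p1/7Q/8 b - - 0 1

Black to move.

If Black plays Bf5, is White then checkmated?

After Bf5: white king on h7; in check: yes, from the black bishop on f5.
White has 4 legal replies: Kh8, Kg8, Kg7, Kh6.
In check but a legal move exists → not checkmate.

no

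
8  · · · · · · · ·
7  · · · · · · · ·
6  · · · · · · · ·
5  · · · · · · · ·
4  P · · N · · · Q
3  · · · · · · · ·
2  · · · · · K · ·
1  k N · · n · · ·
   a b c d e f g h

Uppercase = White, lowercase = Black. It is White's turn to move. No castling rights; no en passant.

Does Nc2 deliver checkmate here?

After Nc2: black king on a1; in check: yes, from the white knight on c2.
Black has 4 legal replies: Kb2, Ka2, Kxb1, Nxc2.
In check but a legal move exists → not checkmate.

no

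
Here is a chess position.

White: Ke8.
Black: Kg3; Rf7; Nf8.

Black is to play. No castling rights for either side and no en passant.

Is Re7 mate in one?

no

After Re7: white king on e8; in check: yes, from the black rook on e7.
White has 3 legal replies: Kxf8, Kd8, Kxe7.
In check but a legal move exists → not checkmate.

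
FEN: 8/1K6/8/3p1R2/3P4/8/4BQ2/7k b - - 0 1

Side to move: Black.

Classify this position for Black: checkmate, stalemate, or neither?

Black to move; black king on h1.
In check: no.
King squares — g1: attacked by Qf2; g2: attacked by Qf2; h2: attacked by Qf2.
Legal moves for Black: none.
Not in check and no legal moves → stalemate.

stalemate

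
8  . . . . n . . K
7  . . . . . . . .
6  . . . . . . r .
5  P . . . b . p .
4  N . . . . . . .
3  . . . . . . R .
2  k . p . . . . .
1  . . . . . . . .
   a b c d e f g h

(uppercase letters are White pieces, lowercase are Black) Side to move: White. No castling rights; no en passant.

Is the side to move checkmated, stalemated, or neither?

White to move; white king on h8.
In check: yes, from the black bishop on e5.
King squares — g7: attacked by Be5; h7: available; g8: attacked by Rg6.
Legal moves for White: Kh7.
White is in check but has 1 legal move → neither.

neither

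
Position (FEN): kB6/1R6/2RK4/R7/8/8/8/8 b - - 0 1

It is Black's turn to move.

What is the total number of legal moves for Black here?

Black to move; king on a8.
In check: yes, from the white rook on a5.
Legal moves: Kxb7.
Count: 1.

1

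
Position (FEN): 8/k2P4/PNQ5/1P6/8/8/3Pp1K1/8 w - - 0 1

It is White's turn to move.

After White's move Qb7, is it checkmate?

After Qb7: black king on a7; in check: yes, from the white queen on b7.
King squares — a6: attacked by Pb5; b6: attacked by Qb7; b7: attacked by Pa6; a8: attacked by Nb6; b8: attacked by Qb7.
Black has no legal moves → checkmate.

yes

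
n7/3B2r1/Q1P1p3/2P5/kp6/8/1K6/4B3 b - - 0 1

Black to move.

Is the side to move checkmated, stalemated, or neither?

Black to move; black king on a4.
In check: yes, from the white queen on a6.
King squares — a3: attacked by Kb2; b3: attacked by Kb2; b4: own pawn; a5: attacked by Qa6; b5: attacked by Qa6.
Legal moves for Black: none.
In check with no legal moves → checkmate.

checkmate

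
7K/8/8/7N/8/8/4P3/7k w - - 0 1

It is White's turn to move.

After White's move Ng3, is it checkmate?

no

After Ng3: black king on h1; in check: yes, from the white knight on g3.
Black has 3 legal replies: Kh2, Kg2, Kg1.
In check but a legal move exists → not checkmate.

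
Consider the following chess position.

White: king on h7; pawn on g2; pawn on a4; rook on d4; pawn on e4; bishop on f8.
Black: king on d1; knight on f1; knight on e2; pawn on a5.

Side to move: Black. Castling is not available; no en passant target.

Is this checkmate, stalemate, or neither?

Black to move; black king on d1.
In check: yes, from the white rook on d4.
Legal moves for Black: Kc2, Ke1, Kc1, Nxd4, Nd2.
Black is in check but has 5 legal moves → neither.

neither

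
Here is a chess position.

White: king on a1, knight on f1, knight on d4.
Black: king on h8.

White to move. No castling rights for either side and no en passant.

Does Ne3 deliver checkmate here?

After Ne3: black king on h8; in check: no.
Black is not in check, so this cannot be checkmate.

no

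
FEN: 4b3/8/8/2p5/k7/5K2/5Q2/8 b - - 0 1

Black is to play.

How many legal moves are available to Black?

Black to move; king on a4.
In check: no.
Legal moves: Bf7, Bd7, Bg6, Bc6+, Bh5+, Bb5, Kb5, Ka5, Kb4, Kb3, Ka3, c4.
Count: 12.

12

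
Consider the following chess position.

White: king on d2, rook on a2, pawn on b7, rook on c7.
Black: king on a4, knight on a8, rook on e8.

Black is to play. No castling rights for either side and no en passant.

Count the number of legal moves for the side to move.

3

Black to move; king on a4.
In check: yes, from the white rook on a2.
Legal moves: Kb5, Kb4, Kb3.
Count: 3.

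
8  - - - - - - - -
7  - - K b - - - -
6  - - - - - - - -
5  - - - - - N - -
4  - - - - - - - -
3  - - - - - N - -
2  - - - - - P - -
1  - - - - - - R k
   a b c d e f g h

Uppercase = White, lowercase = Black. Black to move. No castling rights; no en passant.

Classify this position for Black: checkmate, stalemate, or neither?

checkmate

Black to move; black king on h1.
In check: yes, from the white rook on g1.
King squares — g1: attacked by Nf3; g2: attacked by Rg1; h2: attacked by Nf3.
Legal moves for Black: none.
In check with no legal moves → checkmate.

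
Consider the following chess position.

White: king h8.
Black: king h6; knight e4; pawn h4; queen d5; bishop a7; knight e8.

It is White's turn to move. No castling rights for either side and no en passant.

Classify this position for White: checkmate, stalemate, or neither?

White to move; white king on h8.
In check: no.
King squares — g7: attacked by Kh6; h7: attacked by Kh6; g8: attacked by Qd5.
Legal moves for White: none.
Not in check and no legal moves → stalemate.

stalemate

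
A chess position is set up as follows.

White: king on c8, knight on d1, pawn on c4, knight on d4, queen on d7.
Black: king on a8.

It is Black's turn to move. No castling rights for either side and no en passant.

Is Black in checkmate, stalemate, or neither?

stalemate

Black to move; black king on a8.
In check: no.
King squares — a7: attacked by Qd7; b7: attacked by Qd7; b8: attacked by Kc8.
Legal moves for Black: none.
Not in check and no legal moves → stalemate.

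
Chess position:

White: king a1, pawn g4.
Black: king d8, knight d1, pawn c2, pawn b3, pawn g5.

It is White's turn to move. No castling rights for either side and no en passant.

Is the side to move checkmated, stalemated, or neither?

stalemate

White to move; white king on a1.
In check: no.
King squares — b1: attacked by Pc2; a2: attacked by Pb3; b2: attacked by Nd1.
Legal moves for White: none.
Not in check and no legal moves → stalemate.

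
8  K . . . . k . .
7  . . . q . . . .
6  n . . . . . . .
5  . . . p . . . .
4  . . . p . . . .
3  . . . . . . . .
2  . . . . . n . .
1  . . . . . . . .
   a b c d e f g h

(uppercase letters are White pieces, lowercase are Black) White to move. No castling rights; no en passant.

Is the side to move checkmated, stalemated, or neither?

stalemate

White to move; white king on a8.
In check: no.
King squares — a7: attacked by Qd7; b7: attacked by Qd7; b8: attacked by Na6.
Legal moves for White: none.
Not in check and no legal moves → stalemate.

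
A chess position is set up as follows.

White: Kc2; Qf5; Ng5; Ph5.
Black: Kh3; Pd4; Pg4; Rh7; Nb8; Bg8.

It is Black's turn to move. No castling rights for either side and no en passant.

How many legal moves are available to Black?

4

Black to move; king on h3.
In check: yes, from the white knight on g5.
Legal moves: Kh4, Kg3, Kh2, Kg2.
Count: 4.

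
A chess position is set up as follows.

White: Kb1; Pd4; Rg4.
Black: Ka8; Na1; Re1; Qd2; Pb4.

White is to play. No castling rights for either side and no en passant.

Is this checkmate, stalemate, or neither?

checkmate

White to move; white king on b1.
In check: yes, from the black rook on e1.
King squares — a1: attacked by Re1; c1: attacked by Re1; a2: attacked by Qd2; b2: attacked by Qd2; c2: attacked by Na1.
Legal moves for White: none.
In check with no legal moves → checkmate.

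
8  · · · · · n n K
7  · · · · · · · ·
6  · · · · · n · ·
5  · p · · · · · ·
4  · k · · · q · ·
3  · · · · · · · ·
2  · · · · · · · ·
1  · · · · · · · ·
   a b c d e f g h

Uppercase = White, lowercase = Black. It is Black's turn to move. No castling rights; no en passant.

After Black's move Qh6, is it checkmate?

yes

After Qh6: white king on h8; in check: yes, from the black queen on h6.
King squares — g7: attacked by Qh6; h7: attacked by Nf6; g8: attacked by Nf6.
White has no legal moves → checkmate.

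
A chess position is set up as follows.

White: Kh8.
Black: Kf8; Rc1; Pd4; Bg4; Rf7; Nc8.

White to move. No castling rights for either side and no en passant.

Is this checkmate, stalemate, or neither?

White to move; white king on h8.
In check: no.
King squares — g7: attacked by Rf7; h7: attacked by Rf7; g8: attacked by Kf8.
Legal moves for White: none.
Not in check and no legal moves → stalemate.

stalemate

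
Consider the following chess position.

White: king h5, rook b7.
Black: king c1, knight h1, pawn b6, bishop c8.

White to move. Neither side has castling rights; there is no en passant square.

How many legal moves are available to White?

13

White to move; king on h5.
In check: no.
Legal moves: Rb8, Rh7, Rg7, Rf7, Re7, Rd7, Rc7+, Ra7, Rxb6, Kh6, Kg6, Kg5, Kh4.
Count: 13.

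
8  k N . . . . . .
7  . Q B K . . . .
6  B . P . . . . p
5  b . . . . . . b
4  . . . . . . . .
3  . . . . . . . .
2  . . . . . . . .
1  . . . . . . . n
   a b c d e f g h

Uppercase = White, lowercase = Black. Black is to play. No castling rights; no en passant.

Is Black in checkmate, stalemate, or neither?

Black to move; black king on a8.
In check: yes, from the white queen on b7.
King squares — a7: attacked by Qb7; b7: attacked by Ba6; b8: attacked by Qb7.
Legal moves for Black: none.
In check with no legal moves → checkmate.

checkmate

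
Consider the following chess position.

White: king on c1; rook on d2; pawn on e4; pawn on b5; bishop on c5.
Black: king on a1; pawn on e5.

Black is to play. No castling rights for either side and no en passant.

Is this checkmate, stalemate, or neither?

stalemate

Black to move; black king on a1.
In check: no.
King squares — b1: attacked by Kc1; a2: attacked by Rd2; b2: attacked by Kc1.
Legal moves for Black: none.
Not in check and no legal moves → stalemate.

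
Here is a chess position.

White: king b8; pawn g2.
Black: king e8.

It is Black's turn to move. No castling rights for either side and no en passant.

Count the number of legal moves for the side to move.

Black to move; king on e8.
In check: no.
Legal moves: Kf8, Kd8, Kf7, Ke7, Kd7.
Count: 5.

5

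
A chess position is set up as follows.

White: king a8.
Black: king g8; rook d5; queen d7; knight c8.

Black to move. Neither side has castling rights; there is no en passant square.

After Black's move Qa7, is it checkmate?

After Qa7: white king on a8; in check: yes, from the black queen on a7.
King squares — a7: attacked by Nc8; b7: attacked by Qa7; b8: attacked by Qa7.
White has no legal moves → checkmate.

yes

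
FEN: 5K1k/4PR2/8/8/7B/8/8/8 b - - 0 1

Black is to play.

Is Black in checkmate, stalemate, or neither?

stalemate

Black to move; black king on h8.
In check: no.
King squares — g7: attacked by Rf7; h7: attacked by Rf7; g8: attacked by Kf8.
Legal moves for Black: none.
Not in check and no legal moves → stalemate.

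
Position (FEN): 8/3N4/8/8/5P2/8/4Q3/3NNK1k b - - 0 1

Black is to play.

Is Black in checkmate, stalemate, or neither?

stalemate

Black to move; black king on h1.
In check: no.
King squares — g1: attacked by Kf1; g2: attacked by Ne1; h2: attacked by Qe2.
Legal moves for Black: none.
Not in check and no legal moves → stalemate.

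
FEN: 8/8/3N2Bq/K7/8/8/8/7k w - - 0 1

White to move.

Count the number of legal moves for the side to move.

White to move; king on a5.
In check: no.
Legal moves: Be8, Bh7, Bf7, Bh5, Bf5, Be4+, Bd3, Bc2, Bb1, Ne8, Nc8, Nf7, Nb7, Nf5, Nb5, Ne4, Nc4, Kb6, Ka6, Kb5, Kb4, Ka4.
Count: 22.

22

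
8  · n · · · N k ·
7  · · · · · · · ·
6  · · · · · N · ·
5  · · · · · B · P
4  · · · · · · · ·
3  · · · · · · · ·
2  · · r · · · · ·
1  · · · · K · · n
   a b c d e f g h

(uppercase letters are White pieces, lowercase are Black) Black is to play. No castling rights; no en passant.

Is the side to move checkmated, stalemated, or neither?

neither

Black to move; black king on g8.
In check: yes, from the white knight on f6.
King squares — f7: available; g7: available; h7: attacked by Bf5; f8: available; h8: available.
Legal moves for Black: Kh8, Kxf8, Kg7, Kf7.
Black is in check but has 4 legal moves → neither.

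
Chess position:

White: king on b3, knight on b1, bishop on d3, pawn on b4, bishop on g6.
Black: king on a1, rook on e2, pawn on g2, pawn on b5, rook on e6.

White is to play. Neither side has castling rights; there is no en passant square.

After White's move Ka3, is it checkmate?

After Ka3: black king on a1; in check: no.
Black is not in check, so this cannot be checkmate.

no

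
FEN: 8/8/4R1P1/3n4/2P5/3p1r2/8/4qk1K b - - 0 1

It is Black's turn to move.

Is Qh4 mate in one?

yes

After Qh4: white king on h1; in check: yes, from the black queen on h4.
King squares — g1: attacked by Kf1; g2: attacked by Kf1; h2: attacked by Qh4.
White has no legal moves → checkmate.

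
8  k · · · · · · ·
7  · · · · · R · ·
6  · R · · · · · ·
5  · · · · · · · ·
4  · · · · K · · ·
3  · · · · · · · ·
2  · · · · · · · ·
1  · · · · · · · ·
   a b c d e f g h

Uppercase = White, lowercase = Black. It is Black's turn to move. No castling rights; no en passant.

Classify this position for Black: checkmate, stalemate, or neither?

stalemate

Black to move; black king on a8.
In check: no.
King squares — a7: attacked by Rf7; b7: attacked by Rb6; b8: attacked by Rb6.
Legal moves for Black: none.
Not in check and no legal moves → stalemate.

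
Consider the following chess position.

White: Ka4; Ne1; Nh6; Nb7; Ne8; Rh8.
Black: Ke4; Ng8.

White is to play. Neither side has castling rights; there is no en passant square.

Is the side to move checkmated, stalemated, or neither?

neither

White to move; white king on a4.
In check: no.
Legal moves for White include: Rxg8, Rh7, Ng7, Nc7, Nf6+, Ned6+, Nd8, Nbd6+, Nc5+, Na5, Nxg8, Nf7, Nf5, Ng4, Kb5, Ka5, Kb4, Kb3, ... (list truncated; more exist).
White has legal moves and is not in check → neither.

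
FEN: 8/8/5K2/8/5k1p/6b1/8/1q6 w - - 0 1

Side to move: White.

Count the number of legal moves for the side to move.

4

White to move; king on f6.
In check: no.
Legal moves: Kg7, Kf7, Ke7, Ke6.
Count: 4.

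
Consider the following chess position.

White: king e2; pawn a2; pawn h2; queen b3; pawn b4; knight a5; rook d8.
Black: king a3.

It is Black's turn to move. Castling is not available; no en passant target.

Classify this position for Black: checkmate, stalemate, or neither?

checkmate

Black to move; black king on a3.
In check: yes, from the white queen on b3.
King squares — a2: attacked by Qb3; b2: attacked by Qb3; b3: attacked by Pa2; a4: attacked by Qb3; b4: attacked by Qb3.
Legal moves for Black: none.
In check with no legal moves → checkmate.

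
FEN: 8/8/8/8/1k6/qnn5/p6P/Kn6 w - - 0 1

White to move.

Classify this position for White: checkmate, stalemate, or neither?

White to move; white king on a1.
In check: yes, from the black knight on b3.
King squares — b1: attacked by Pa2; a2: attacked by Qa3; b2: attacked by Qa3.
Legal moves for White: none.
In check with no legal moves → checkmate.

checkmate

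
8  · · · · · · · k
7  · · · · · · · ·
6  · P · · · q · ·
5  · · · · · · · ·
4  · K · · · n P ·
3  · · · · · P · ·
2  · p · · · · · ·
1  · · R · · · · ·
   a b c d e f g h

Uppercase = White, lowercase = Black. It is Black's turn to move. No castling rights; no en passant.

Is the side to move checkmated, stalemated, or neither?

Black to move; black king on h8.
In check: no.
Legal moves for Black include: Kg8, Kh7, Kg7, Qf8+, Qd8, Qg7, Qf7, Qe7+, Qh6, Qg6, Qe6, Qd6+, Qc6, Qxb6+, Qg5, Qf5, Qe5, Qh4, ... (list truncated; more exist).
Black has legal moves and is not in check → neither.

neither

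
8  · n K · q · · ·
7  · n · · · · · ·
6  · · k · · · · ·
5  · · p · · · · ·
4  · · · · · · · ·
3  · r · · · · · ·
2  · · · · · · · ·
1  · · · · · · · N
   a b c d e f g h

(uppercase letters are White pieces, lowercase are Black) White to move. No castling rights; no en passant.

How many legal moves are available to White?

White to move; king on c8.
In check: yes, from the black queen on e8.
Legal moves: none.
Count: 0.

0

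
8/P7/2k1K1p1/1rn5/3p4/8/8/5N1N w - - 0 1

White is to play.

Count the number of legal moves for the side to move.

White to move; king on e6.
In check: yes, from the black knight on c5.
Legal moves: Kf7, Ke7, Kf6, Ke5.
Count: 4.

4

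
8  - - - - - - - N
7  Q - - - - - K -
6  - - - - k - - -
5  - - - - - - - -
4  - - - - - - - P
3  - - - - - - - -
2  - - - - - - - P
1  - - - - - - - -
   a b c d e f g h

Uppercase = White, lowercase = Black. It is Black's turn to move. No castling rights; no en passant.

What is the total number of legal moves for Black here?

Black to move; king on e6.
In check: no.
Legal moves: Kd6, Kf5, Ke5, Kd5.
Count: 4.

4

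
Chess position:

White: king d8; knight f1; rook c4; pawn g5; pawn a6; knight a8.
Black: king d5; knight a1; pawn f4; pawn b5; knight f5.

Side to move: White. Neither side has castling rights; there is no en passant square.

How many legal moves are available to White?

White to move; king on d8.
In check: no.
Legal moves: Ke8, Kc8, Kd7, Kc7, Nc7+, Nb6+, Rc8, Rc7, Rc6, Rc5+, Rxf4, Re4, Rd4+, Rb4, Ra4, Rc3, Rc2, Rc1, Ng3, Ne3+, Nh2, Nd2, a7, g6.
Count: 24.

24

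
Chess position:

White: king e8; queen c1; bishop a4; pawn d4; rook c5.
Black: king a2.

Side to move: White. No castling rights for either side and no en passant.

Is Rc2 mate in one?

yes

After Rc2: black king on a2; in check: yes, from the white rook on c2.
King squares — a1: attacked by Qc1; b1: attacked by Qc1; b2: attacked by Qc1; a3: attacked by Qc1; b3: attacked by Ba4.
Black has no legal moves → checkmate.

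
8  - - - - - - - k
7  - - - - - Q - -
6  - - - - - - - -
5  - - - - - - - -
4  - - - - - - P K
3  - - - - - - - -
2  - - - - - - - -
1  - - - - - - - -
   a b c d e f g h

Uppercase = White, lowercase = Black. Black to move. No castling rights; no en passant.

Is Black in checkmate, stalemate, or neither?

stalemate

Black to move; black king on h8.
In check: no.
King squares — g7: attacked by Qf7; h7: attacked by Qf7; g8: attacked by Qf7.
Legal moves for Black: none.
Not in check and no legal moves → stalemate.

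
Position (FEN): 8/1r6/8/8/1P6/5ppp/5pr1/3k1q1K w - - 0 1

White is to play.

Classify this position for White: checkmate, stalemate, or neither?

White to move; white king on h1.
In check: yes, from the black queen on f1.
King squares — g1: attacked by Qf1; g2: attacked by Qf1; h2: attacked by Rg2.
Legal moves for White: none.
In check with no legal moves → checkmate.

checkmate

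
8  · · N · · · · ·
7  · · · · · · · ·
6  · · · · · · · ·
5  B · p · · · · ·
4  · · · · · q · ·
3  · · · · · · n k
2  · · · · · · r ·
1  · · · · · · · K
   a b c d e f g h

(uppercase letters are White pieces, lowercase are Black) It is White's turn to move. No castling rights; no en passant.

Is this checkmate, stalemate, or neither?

White to move; white king on h1.
In check: yes, from the black knight on g3.
King squares — g1: attacked by Rg2; g2: attacked by Kh3; h2: attacked by Rg2.
Legal moves for White: none.
In check with no legal moves → checkmate.

checkmate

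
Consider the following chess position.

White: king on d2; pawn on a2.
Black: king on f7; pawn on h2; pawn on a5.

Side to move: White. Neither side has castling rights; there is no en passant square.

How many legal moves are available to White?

White to move; king on d2.
In check: no.
Legal moves: Ke3, Kd3, Kc3, Ke2, Kc2, Ke1, Kd1, Kc1, a3, a4.
Count: 10.

10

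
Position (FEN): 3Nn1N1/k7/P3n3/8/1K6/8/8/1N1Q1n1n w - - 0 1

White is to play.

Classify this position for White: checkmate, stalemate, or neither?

White to move; white king on b4.
In check: no.
Legal moves for White include: Ne7, Nh6, Nf6, Nf7, Nb7, Nxe6, Nc6+, Kb5, Ka5, Kc4, Ka4, Kc3, Kb3, Ka3, Qd7+, Qd6, Qh5, Qd5, ... (list truncated; more exist).
White has legal moves and is not in check → neither.

neither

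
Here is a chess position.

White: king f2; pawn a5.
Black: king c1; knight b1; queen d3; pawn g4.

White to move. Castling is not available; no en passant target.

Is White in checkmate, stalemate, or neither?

neither

White to move; white king on f2.
In check: no.
Legal moves for White: Kg2, Kg1, Ke1, a6.
White has 4 legal moves and is not in check → neither.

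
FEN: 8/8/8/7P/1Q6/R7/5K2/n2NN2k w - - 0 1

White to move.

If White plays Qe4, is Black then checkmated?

After Qe4: black king on h1; in check: yes, from the white queen on e4.
Black has 1 legal reply: Kh2.
In check but a legal move exists → not checkmate.

no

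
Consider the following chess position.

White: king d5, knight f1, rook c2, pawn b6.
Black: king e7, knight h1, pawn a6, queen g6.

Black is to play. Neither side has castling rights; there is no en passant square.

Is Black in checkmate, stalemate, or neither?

neither

Black to move; black king on e7.
In check: no.
Legal moves for Black include: Kf8, Ke8, Kd8, Kf7, Kd7, Kf6, Qg8+, Qe8, Qh7, Qg7, Qf7+, Qh6, Qf6, Qe6+, Qd6+, Qc6+, Qxb6, Qh5+, ... (list truncated; more exist).
Black has legal moves and is not in check → neither.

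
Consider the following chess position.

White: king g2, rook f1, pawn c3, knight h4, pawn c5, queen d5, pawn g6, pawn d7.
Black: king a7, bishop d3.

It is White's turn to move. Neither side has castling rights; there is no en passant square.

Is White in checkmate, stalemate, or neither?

neither

White to move; white king on g2.
In check: no.
Legal moves for White include: Qg8, Qa8+, Qf7, Qb7+, Qe6, Qd6, Qc6, Qh5, Qg5, Qf5, Qe5, Qe4, Qd4, Qc4, Qf3, Qxd3, Qb3, Qa2+, ... (list truncated; more exist).
White has legal moves and is not in check → neither.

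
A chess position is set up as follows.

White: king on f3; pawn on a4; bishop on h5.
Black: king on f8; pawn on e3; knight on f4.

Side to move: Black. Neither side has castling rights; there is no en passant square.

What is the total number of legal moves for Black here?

Black to move; king on f8.
In check: no.
Legal moves: Kg8, Kg7, Ke7, Ng6, Ne6, Nxh5, Nd5, Nh3, Nd3, Ng2, Ne2, e2.
Count: 12.

12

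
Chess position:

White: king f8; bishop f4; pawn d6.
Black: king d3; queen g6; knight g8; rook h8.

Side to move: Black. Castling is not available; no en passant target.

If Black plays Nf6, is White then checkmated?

After Nf6: white king on f8; in check: yes, from the black rook on h8.
White has 1 legal reply: Ke7.
In check but a legal move exists → not checkmate.

no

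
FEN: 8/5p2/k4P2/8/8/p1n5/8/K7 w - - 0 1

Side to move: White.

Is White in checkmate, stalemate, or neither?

stalemate

White to move; white king on a1.
In check: no.
King squares — b1: attacked by Nc3; a2: attacked by Nc3; b2: attacked by Pa3.
Legal moves for White: none.
Not in check and no legal moves → stalemate.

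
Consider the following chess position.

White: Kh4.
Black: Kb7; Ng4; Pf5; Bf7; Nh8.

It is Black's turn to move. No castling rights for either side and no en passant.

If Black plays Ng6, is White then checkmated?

After Ng6: white king on h4; in check: yes, from the black knight on g6.
White has 4 legal replies: Kh5, Kg5, Kh3, Kg3.
In check but a legal move exists → not checkmate.

no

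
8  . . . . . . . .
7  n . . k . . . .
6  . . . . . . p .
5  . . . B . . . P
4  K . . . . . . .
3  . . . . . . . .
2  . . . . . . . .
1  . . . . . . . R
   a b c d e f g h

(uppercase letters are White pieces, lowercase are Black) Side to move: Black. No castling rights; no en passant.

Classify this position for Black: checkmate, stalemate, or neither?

neither

Black to move; black king on d7.
In check: no.
Legal moves for Black: Ke8, Kd8, Kc8, Ke7, Kc7, Kd6, Nc8, Nc6, Nb5, gxh5, g5.
Black has 11 legal moves and is not in check → neither.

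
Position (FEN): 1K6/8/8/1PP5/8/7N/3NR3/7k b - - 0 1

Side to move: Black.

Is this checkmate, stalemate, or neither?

stalemate

Black to move; black king on h1.
In check: no.
King squares — g1: attacked by Nh3; g2: attacked by Re2; h2: attacked by Re2.
Legal moves for Black: none.
Not in check and no legal moves → stalemate.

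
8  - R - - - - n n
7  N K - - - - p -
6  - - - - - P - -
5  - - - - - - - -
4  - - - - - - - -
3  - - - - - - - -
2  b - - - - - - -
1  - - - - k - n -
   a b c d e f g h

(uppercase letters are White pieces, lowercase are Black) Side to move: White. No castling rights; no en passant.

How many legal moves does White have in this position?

White to move; king on b7.
In check: no.
Legal moves: Rxg8, Rf8, Re8+, Rd8, Rc8, Ra8, Kc8, Ka8, Kc7, Kc6, Kb6, Ka6, Nc8, Nc6, Nb5, fxg7, f7.
Count: 17.

17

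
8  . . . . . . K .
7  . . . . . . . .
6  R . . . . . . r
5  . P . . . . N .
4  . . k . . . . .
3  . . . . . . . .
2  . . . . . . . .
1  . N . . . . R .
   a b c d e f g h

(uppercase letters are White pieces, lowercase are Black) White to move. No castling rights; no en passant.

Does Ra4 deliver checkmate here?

no

After Ra4: black king on c4; in check: yes, from the white rook on a4.
Black has 5 legal replies: Kd5, Kc5, Kxb5, Kd3, Kb3.
In check but a legal move exists → not checkmate.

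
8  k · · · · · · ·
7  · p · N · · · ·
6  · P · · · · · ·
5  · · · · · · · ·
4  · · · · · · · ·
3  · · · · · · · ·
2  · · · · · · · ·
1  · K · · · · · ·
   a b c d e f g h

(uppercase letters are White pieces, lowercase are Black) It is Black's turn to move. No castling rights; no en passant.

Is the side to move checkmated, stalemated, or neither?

stalemate

Black to move; black king on a8.
In check: no.
King squares — a7: attacked by Pb6; b7: own pawn; b8: attacked by Nd7.
Legal moves for Black: none.
Not in check and no legal moves → stalemate.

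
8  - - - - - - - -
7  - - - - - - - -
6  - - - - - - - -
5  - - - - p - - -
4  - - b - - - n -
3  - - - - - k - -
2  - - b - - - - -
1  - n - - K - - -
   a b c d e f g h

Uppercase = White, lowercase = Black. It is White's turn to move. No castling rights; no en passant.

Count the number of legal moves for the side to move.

White to move; king on e1.
In check: no.
Legal moves: none.
Count: 0.

0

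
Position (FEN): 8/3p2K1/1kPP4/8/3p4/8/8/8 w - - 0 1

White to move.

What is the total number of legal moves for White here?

White to move; king on g7.
In check: no.
Legal moves: Kh8, Kg8, Kf8, Kh7, Kf7, Kh6, Kg6, Kf6, cxd7, c7.
Count: 10.

10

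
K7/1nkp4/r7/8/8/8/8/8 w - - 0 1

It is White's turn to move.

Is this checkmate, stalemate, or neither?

checkmate

White to move; white king on a8.
In check: yes, from the black rook on a6.
King squares — a7: attacked by Ra6; b7: attacked by Kc7; b8: attacked by Kc7.
Legal moves for White: none.
In check with no legal moves → checkmate.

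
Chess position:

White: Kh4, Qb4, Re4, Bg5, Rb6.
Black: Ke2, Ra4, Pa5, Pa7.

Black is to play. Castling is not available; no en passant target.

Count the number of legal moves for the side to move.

Black to move; king on e2.
In check: yes, from the white rook on e4.
Legal moves: Kf3, Kd3, Kf2, Kf1, Kd1.
Count: 5.

5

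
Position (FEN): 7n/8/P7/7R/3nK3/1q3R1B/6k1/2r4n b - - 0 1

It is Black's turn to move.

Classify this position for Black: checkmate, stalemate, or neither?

Black to move; black king on g2.
In check: yes, from the white bishop on h3.
Legal moves for Black: Kh2, Kg1.
Black is in check but has 2 legal moves → neither.

neither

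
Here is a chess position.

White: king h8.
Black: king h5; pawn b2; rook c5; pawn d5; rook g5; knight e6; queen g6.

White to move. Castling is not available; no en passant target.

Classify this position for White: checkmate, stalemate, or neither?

White to move; white king on h8.
In check: no.
King squares — g7: attacked by Ne6; h7: attacked by Qg6; g8: attacked by Qg6.
Legal moves for White: none.
Not in check and no legal moves → stalemate.

stalemate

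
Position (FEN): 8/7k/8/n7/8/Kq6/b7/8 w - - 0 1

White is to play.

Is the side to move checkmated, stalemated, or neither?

White to move; white king on a3.
In check: yes, from the black queen on b3.
King squares — a2: attacked by Qb3; b2: attacked by Qb3; b3: attacked by Ba2; a4: attacked by Qb3; b4: attacked by Qb3.
Legal moves for White: none.
In check with no legal moves → checkmate.

checkmate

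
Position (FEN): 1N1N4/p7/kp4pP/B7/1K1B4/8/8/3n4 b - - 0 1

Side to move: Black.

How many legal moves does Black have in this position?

0

Black to move; king on a6.
In check: yes, from the white knight on b8.
Legal moves: none.
Count: 0.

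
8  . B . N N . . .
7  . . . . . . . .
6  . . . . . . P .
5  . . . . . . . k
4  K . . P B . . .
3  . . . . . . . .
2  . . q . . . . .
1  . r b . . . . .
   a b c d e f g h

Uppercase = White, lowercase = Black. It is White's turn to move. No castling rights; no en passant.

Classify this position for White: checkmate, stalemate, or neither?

White to move; white king on a4.
In check: yes, from the black queen on c2.
King squares — a3: attacked by Bc1; b3: attacked by Rb1; b4: attacked by Rb1; a5: available; b5: attacked by Rb1.
Legal moves for White: Ka5, Bxc2.
White is in check but has 2 legal moves → neither.

neither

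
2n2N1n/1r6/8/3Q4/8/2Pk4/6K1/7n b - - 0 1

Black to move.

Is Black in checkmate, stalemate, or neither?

neither

Black to move; black king on d3.
In check: yes, from the white queen on d5.
King squares — c2: available; d2: attacked by Qd5; e2: available; c3: available; e3: available; c4: attacked by Qd5; d4: attacked by Pc3; e4: attacked by Qd5.
Legal moves for Black: Ke3, Kxc3, Ke2, Kc2.
Black is in check but has 4 legal moves → neither.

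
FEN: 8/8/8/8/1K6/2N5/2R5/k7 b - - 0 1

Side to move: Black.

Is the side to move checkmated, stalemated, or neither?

Black to move; black king on a1.
In check: no.
King squares — b1: attacked by Nc3; a2: attacked by Rc2; b2: attacked by Rc2.
Legal moves for Black: none.
Not in check and no legal moves → stalemate.

stalemate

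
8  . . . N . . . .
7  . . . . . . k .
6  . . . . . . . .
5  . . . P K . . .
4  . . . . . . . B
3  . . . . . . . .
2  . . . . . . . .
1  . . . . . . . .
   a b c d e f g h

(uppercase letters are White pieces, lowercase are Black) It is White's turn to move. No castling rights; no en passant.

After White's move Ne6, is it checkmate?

no

After Ne6: black king on g7; in check: yes, from the white knight on e6.
Black has 6 legal replies: Kh8, Kg8, Kh7, Kf7, Kh6, Kg6.
In check but a legal move exists → not checkmate.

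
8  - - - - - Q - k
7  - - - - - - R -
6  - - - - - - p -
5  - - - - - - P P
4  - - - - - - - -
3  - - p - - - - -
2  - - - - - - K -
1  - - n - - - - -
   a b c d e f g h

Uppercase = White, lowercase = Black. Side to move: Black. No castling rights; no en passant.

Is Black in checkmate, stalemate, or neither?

Black to move; black king on h8.
In check: yes, from the white queen on f8.
King squares — g7: attacked by Qf8; h7: attacked by Rg7; g8: attacked by Rg7.
Legal moves for Black: none.
In check with no legal moves → checkmate.

checkmate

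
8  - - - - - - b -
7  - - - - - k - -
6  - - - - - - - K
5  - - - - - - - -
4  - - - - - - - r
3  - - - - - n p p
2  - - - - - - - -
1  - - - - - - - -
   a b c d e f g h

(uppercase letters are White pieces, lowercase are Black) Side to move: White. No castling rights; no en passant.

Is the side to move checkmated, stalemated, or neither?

checkmate

White to move; white king on h6.
In check: yes, from the black rook on h4.
King squares — g5: attacked by Nf3; h5: attacked by Rh4; g6: attacked by Kf7; g7: attacked by Kf7; h7: attacked by Rh4.
Legal moves for White: none.
In check with no legal moves → checkmate.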